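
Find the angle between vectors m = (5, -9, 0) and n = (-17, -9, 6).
m·n = -4, |m|² = 106, |n|² = 406
cos θ = -4/√43036 ≈ -0.01928
θ ≈ 91.1°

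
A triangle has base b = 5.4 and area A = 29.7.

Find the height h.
A = ½bh  →  h = 2A/b
h = 2·29.7/5.4 = 11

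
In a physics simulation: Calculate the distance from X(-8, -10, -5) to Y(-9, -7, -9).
d = √[(-1)² + (3)² + (-4)²] = √26 = 5.099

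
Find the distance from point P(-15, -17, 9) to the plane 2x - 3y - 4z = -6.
d = |2(-15) + (-3)(-17) + (-4)(9) - (-6)| / √(2² + (-3)² + (-4)²) = 9/√29 = 1.671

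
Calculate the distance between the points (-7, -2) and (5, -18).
Using the distance formula: d = sqrt((x₂-x₁)² + (y₂-y₁)²)
dx = 5 - (-7) = 12
dy = (-18) - (-2) = -16
d = sqrt(12² + (-16)²) = sqrt(144 + 256) = sqrt(400) = 20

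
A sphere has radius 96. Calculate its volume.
Volume = (4/3) * pi * r³
Volume = (4/3) * pi * 96³
Volume = (4/3) * pi * 884736
Volume = 3705973.49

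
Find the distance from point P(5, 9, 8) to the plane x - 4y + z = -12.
d = |1(5) + (-4)(9) + 1(8) - (-12)| / √(1² + (-4)² + 1²) = 11/√18 = 2.593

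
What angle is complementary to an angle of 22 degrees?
Complementary angles sum to 90 degrees.
Other angle = 90 - 22
Other angle = 68 degrees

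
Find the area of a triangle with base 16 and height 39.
Area = (1/2) * base * height
Area = (1/2) * 16 * 39
Area = 312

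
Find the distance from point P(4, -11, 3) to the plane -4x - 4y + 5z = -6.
d = |(-4)(4) + (-4)(-11) + 5(3) - (-6)| / √((-4)² + (-4)² + 5²) = 49/√57 = 6.49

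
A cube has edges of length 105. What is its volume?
Volume = s³
Volume = 105³
Volume = 1157625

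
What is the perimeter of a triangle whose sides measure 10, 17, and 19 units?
Perimeter = sum of all sides
Perimeter = 10 + 17 + 19
Perimeter = 46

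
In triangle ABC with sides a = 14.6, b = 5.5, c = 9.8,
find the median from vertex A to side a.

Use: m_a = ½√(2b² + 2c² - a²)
m_a = ½√(2·5.5² + 2·9.8² - 14.6²)
m_a = ½√(60.5 + 192.08 - 213.16) = ½√39.42 = 3.139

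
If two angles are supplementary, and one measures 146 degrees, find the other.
Supplementary angles sum to 180 degrees.
Other angle = 180 - 146
Other angle = 34 degrees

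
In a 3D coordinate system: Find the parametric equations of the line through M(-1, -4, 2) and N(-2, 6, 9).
Direction vector d = N - M = (-1, 10, 7)
x = -1 - t, y = -4 + 10t, z = 2 + 7t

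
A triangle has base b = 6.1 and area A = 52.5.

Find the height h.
A = ½bh  →  h = 2A/b
h = 2·52.5/6.1 = 17.21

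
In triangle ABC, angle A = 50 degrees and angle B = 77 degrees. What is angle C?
Sum of angles in a triangle = 180 degrees
Third angle = 180 - 50 - 77
Third angle = 53 degrees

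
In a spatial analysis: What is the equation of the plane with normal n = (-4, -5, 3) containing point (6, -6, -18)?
d = n·P = (-4)(6) + (-5)(-6) + (3)(-18) = -48
Plane: -4x - 5y + 3z = -48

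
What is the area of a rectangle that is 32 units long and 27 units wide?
Area = length * width
Area = 32 * 27
Area = 864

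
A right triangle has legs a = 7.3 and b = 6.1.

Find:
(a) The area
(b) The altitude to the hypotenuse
(a) Area = ½ab = ½·7.3·6.1 = 22.265
(b) Hypotenuse c = √(7.3² + 6.1²) = √90.5 = 9.51315
    Area = ½·c·h_c  →  h_c = 2·Area/c = 2·22.265/9.51315 = 4.681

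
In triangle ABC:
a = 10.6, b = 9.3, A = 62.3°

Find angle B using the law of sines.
sin(B)/b = sin(A)/a
sin(B) = b·sin(A)/a = 9.3·sin(62.3°)/10.6 = 0.776808
B = arcsin(0.776808) = 50.97°  (b ≤ a, so B ≤ A and the acute solution is unique)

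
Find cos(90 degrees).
cos(90 degrees) = 0
Decimal approximation: 0.0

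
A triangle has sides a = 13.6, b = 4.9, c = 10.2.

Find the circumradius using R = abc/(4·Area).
s = (a+b+c)/2 = 14.35
Area = √(s(s-a)(s-b)(s-c)) = √(14.35·0.75·9.45·4.15) = 20.5445
R = abc/(4·Area) = (13.6·4.9·10.2)/(4·20.5445) = 679.728/82.178 = 8.271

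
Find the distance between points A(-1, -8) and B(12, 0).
Using the distance formula: d = sqrt((x₂-x₁)² + (y₂-y₁)²)
dx = 12 - (-1) = 13
dy = 0 - (-8) = 8
d = sqrt(13² + 8²) = sqrt(169 + 64) = sqrt(233) = 15.26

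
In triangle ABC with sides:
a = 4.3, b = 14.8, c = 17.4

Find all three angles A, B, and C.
By the law of cosines:
cos(A) = (b² + c² - a²)/(2bc) = 0.977225  →  A = 12.25°
cos(B) = (a² + c² - b²)/(2ac) = 0.683039  →  B = 46.92°
cos(C) = (a² + b² - c²)/(2ab) = -0.512492  →  C = 120.8°
Check: A + B + C = 180.0° ✓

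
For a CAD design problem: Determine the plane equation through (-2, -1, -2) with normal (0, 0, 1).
d = n·P = (0)(-2) + (0)(-1) + (1)(-2) = -2
Plane: z = -2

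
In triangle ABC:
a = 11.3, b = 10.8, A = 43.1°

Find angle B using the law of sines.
sin(B)/b = sin(A)/a
sin(B) = b·sin(A)/a = 10.8·sin(43.1°)/11.3 = 0.653040
B = arcsin(0.653040) = 40.77°  (b ≤ a, so B ≤ A and the acute solution is unique)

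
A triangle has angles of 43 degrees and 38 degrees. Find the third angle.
Sum of angles in a triangle = 180 degrees
Third angle = 180 - 43 - 38
Third angle = 99 degrees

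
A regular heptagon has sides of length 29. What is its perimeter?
Perimeter = number of sides * side length
Perimeter = 7 * 29
Perimeter = 203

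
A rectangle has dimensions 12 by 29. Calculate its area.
Area = length * width
Area = 12 * 29
Area = 348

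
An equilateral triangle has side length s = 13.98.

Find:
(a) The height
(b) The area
(a) Height h = s·√3/2 = 13.98·√3/2 = 12.11
(b) Area = (√3/4)·s² = (√3/4)·13.98² = (√3/4)·195.44 = 84.63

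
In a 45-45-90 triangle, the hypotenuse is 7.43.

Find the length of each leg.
In a 45-45-90 triangle, hypotenuse = leg·√2  →  leg = hypotenuse/√2
leg = 7.43/√2 = 5.254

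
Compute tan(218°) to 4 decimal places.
tan(218 degrees) = 0.7813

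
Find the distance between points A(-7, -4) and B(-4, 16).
Using the distance formula: d = sqrt((x₂-x₁)² + (y₂-y₁)²)
dx = (-4) - (-7) = 3
dy = 16 - (-4) = 20
d = sqrt(3² + 20²) = sqrt(9 + 400) = sqrt(409) = 20.22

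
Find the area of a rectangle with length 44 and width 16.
Area = length * width
Area = 44 * 16
Area = 704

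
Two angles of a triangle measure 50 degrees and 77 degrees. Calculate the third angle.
Sum of angles in a triangle = 180 degrees
Third angle = 180 - 50 - 77
Third angle = 53 degrees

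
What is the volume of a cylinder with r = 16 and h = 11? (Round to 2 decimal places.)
Volume = pi * r² * h
Volume = pi * 16² * 11
Volume = pi * 256 * 11
Volume = pi * 2816
Volume = 8846.72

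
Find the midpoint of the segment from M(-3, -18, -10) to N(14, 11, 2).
Midpoint = ((-3+14)/2, (-18+11)/2, (-10+2)/2) = (5.5, -3.5, -4)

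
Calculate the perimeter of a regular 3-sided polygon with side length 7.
Perimeter = number of sides * side length
Perimeter = 3 * 7
Perimeter = 21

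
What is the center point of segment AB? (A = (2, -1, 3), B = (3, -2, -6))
Midpoint = ((2+3)/2, (-1-2)/2, (3-6)/2) = (2.5, -1.5, -1.5)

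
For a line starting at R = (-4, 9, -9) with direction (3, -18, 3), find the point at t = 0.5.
P(0.5) = (-4 + 3(0.5), 9 + (-18)(0.5), -9 + 3(0.5)) = (-2.5, 0, -7.5)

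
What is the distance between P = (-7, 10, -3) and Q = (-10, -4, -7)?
d = √[(-3)² + (-14)² + (-4)²] = √221 = 14.87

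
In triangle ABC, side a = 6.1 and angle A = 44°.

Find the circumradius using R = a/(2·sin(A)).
R = a/(2·sin(A)) = 6.1/(2·sin(44°))
R = 6.1/(2·0.694658) = 6.1/1.389317 = 4.391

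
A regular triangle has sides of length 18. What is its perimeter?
Perimeter = number of sides * side length
Perimeter = 3 * 18
Perimeter = 54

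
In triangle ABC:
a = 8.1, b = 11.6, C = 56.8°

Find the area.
Using A = ½ab·sin(C):
A = ½·8.1·11.6·sin(56.8°) = ½·93.96·0.836764 = 39.31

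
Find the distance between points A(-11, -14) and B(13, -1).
Using the distance formula: d = sqrt((x₂-x₁)² + (y₂-y₁)²)
dx = 13 - (-11) = 24
dy = (-1) - (-14) = 13
d = sqrt(24² + 13²) = sqrt(576 + 169) = sqrt(745) = 27.29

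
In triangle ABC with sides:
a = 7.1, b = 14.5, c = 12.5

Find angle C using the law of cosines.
cos(C) = (a² + b² - c²)/(2ab)
cos(C) = (7.1² + 14.5² - 12.5²)/(2·7.1·14.5) = 104.41/205.9 = 0.507091
C = arccos(0.507091) = 59.53°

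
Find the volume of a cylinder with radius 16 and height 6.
Volume = pi * r² * h
Volume = pi * 16² * 6
Volume = pi * 256 * 6
Volume = pi * 1536
Volume = 4825.49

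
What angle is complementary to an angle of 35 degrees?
Complementary angles sum to 90 degrees.
Other angle = 90 - 35
Other angle = 55 degrees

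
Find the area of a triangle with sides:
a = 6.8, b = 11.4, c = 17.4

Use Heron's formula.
s = (a+b+c)/2 = (6.8+11.4+17.4)/2 = 17.8
A = √(s(s-a)(s-b)(s-c)) = √(17.8·11·6.4·0.4)
A = √501.248 = 22.39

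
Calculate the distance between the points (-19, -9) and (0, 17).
Using the distance formula: d = sqrt((x₂-x₁)² + (y₂-y₁)²)
dx = 0 - (-19) = 19
dy = 17 - (-9) = 26
d = sqrt(19² + 26²) = sqrt(361 + 676) = sqrt(1037) = 32.20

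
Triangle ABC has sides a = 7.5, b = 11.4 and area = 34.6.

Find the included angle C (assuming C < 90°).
Area = ½ab·sin(C)  →  sin(C) = 2·Area/(ab)
sin(C) = 2·34.6/(7.5·11.4) = 0.809357
C = arcsin(0.809357) = 54.03°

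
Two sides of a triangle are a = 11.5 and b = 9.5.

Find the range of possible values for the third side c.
By the triangle inequality: |a - b| < c < a + b
|11.5 - 9.5| < c < 11.5 + 9.5
2 < c < 21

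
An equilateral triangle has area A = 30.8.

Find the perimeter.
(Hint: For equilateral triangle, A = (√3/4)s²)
A = (√3/4)s²  →  s² = 4A/√3 = 4·30.8/√3 = 71.1296
s = 8.43383
Perimeter = 3s = 25.3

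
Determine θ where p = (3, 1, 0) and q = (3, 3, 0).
p·q = 12, |p|² = 10, |q|² = 18
cos θ = 12/√180 ≈ 0.8944
θ ≈ 26.57°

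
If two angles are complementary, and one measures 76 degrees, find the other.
Complementary angles sum to 90 degrees.
Other angle = 90 - 76
Other angle = 14 degrees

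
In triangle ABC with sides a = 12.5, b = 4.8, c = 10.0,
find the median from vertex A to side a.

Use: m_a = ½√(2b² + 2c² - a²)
m_a = ½√(2·4.8² + 2·10.0² - 12.5²)
m_a = ½√(46.08 + 200 - 156.25) = ½√89.83 = 4.739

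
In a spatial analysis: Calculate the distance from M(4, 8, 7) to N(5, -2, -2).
d = √[(1)² + (-10)² + (-9)²] = √182 = 13.49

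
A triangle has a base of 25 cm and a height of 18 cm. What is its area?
Area = (1/2) * base * height
Area = (1/2) * 25 * 18
Area = 225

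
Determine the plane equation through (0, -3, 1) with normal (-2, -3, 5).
d = n·P = (-2)(0) + (-3)(-3) + (5)(1) = 14
Plane: -2x - 3y + 5z = 14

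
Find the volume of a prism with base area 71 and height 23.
Volume = base area * height
Volume = 71 * 23
Volume = 1633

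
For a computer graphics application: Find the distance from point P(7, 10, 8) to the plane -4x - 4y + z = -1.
d = |(-4)(7) + (-4)(10) + 1(8) - (-1)| / √((-4)² + (-4)² + 1²) = 59/√33 = 10.27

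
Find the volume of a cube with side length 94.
Volume = s³
Volume = 94³
Volume = 830584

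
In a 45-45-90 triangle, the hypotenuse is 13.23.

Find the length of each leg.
In a 45-45-90 triangle, hypotenuse = leg·√2  →  leg = hypotenuse/√2
leg = 13.23/√2 = 9.355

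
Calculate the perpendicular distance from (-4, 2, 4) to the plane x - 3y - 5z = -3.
d = |1(-4) + (-3)(2) + (-5)(4) - (-3)| / √(1² + (-3)² + (-5)²) = 27/√35 = 4.564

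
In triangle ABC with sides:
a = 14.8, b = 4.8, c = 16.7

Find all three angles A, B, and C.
By the law of cosines:
cos(A) = (b² + c² - a²)/(2bc) = 0.517028  →  A = 58.87°
cos(B) = (a² + c² - b²)/(2ac) = 0.960693  →  B = 16.12°
cos(C) = (a² + b² - c²)/(2ab) = -0.259079  →  C = 105°
Check: A + B + C = 180.0° ✓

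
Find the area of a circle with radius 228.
Area = pi * r²
Area = pi * 228²
Area = pi * 51984
Area = 163312.55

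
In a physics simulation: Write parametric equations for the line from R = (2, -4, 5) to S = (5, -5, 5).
Direction vector d = S - R = (3, -1, 0)
x = 2 + 3t, y = -4 - t, z = 5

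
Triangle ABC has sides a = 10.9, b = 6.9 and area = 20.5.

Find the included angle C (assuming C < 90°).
Area = ½ab·sin(C)  →  sin(C) = 2·Area/(ab)
sin(C) = 2·20.5/(10.9·6.9) = 0.545140
C = arcsin(0.545140) = 33.03°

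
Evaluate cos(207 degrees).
cos(207 degrees) = -0.891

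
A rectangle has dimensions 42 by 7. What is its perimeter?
Perimeter = 2 * (length + width)
Perimeter = 2 * (42 + 7)
Perimeter = 2 * 49
Perimeter = 98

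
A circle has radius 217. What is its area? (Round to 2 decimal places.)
Area = pi * r²
Area = pi * 217²
Area = pi * 47089
Area = 147934.46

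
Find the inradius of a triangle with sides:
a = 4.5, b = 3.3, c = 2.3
s = (a+b+c)/2 = (4.5+3.3+2.3)/2 = 5.05
Area = √(s(s-a)(s-b)(s-c)) = √(5.05·0.55·1.75·2.75) = 3.65605
r = Area/s = 3.65605/5.05 = 0.724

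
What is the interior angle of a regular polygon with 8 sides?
Interior angle of a regular n-gon = (n-2)*180/n
Interior angle = (8-2)*180/8
Interior angle = 6*180/8
Interior angle = 1080/8
Interior angle = 135 degrees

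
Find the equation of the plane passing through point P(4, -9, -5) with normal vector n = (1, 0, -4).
d = n·P = (1)(4) + (0)(-9) + (-4)(-5) = 24
Plane: x - 4z = 24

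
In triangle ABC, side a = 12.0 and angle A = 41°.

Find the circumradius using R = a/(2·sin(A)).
R = a/(2·sin(A)) = 12.0/(2·sin(41°))
R = 12.0/(2·0.656059) = 12.0/1.312118 = 9.146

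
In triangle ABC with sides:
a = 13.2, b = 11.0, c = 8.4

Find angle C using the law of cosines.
cos(C) = (a² + b² - c²)/(2ab)
cos(C) = (13.2² + 11.0² - 8.4²)/(2·13.2·11.0) = 224.68/290.4 = 0.773691
C = arccos(0.773691) = 39.31°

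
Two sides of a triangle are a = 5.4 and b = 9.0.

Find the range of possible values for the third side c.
By the triangle inequality: |a - b| < c < a + b
|5.4 - 9.0| < c < 5.4 + 9.0
3.6 < c < 14.4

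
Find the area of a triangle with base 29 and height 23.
Area = (1/2) * base * height
Area = (1/2) * 29 * 23
Area = 333.50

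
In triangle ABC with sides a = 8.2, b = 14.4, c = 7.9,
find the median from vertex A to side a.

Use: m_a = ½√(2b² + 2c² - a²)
m_a = ½√(2·14.4² + 2·7.9² - 8.2²)
m_a = ½√(414.72 + 124.82 - 67.24) = ½√472.3 = 10.87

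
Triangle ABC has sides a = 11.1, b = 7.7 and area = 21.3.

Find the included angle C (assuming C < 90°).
Area = ½ab·sin(C)  →  sin(C) = 2·Area/(ab)
sin(C) = 2·21.3/(11.1·7.7) = 0.498420
C = arcsin(0.498420) = 29.9°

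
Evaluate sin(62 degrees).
sin(62 degrees) = 0.8829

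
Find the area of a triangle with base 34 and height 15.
Area = (1/2) * base * height
Area = (1/2) * 34 * 15
Area = 255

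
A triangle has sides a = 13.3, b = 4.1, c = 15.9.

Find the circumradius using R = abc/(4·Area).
s = (a+b+c)/2 = 16.65
Area = √(s(s-a)(s-b)(s-c)) = √(16.65·3.35·12.55·0.75) = 22.913
R = abc/(4·Area) = (13.3·4.1·15.9)/(4·22.913) = 867.027/91.652 = 9.46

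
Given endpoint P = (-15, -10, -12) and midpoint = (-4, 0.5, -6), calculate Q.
Q = (2×(-4) - (-15), 2×0.5 - (-10), 2×(-6) - (-12)) = (7, 11, 0)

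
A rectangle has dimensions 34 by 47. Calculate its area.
Area = length * width
Area = 34 * 47
Area = 1598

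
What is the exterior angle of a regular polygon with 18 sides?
Exterior angle of a regular n-gon = 360/n
Exterior angle = 360/18
Exterior angle = 20 degrees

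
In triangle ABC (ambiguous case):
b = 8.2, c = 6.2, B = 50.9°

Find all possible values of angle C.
sin(C)/c = sin(B)/b  →  sin(C) = c·sin(B)/b = 6.2·sin(50.9°)/8.2 = 0.586767
C₁ = arcsin(0.586767) = 35.93°,  C₂ = 180° - C₁ = 144.07°
Check C₂: A = 180° - 50.9° - 144.07° = -14.97° ≤ 0, rejected
C = 35.93° (one solution)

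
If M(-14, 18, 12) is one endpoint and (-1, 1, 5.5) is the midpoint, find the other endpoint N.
N = (2×(-1) - (-14), 2×1 - 18, 2×5.5 - 12) = (12, -16, -1)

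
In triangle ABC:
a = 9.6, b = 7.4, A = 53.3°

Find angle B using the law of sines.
sin(B)/b = sin(A)/a
sin(B) = b·sin(A)/a = 7.4·sin(53.3°)/9.6 = 0.618035
B = arcsin(0.618035) = 38.17°  (b ≤ a, so B ≤ A and the acute solution is unique)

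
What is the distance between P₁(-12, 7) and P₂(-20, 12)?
Using the distance formula: d = sqrt((x₂-x₁)² + (y₂-y₁)²)
dx = (-20) - (-12) = -8
dy = 12 - 7 = 5
d = sqrt((-8)² + 5²) = sqrt(64 + 25) = sqrt(89) = 9.43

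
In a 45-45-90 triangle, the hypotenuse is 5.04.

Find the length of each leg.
In a 45-45-90 triangle, hypotenuse = leg·√2  →  leg = hypotenuse/√2
leg = 5.04/√2 = 3.564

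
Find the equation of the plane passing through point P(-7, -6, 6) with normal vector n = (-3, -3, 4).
d = n·P = (-3)(-7) + (-3)(-6) + (4)(6) = 63
Plane: -3x - 3y + 4z = 63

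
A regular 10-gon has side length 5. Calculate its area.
For a regular 10-gon with side length s = 5:
Apothem a = s / (2*tan(pi/10)) = 5 / (2*tan(pi/10)) ≈ 7.6942
Perimeter P = 10 * 5 = 50
Area = (1/2) * P * a = (1/2) * 50 * 7.6942 = 192.36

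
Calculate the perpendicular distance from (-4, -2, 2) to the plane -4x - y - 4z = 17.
d = |(-4)(-4) + (-1)(-2) + (-4)(2) - (17)| / √((-4)² + (-1)² + (-4)²) = 7/√33 = 1.219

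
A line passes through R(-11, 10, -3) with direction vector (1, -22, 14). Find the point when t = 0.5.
P(0.5) = (-11 + 1(0.5), 10 + (-22)(0.5), -3 + 14(0.5)) = (-10.5, -1, 4)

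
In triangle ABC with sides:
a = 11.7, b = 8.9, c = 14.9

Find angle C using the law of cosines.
cos(C) = (a² + b² - c²)/(2ab)
cos(C) = (11.7² + 8.9² - 14.9²)/(2·11.7·8.9) = -5.91/208.26 = -0.028378
C = arccos(-0.028378) = 91.63°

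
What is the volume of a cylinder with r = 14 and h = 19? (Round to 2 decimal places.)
Volume = pi * r² * h
Volume = pi * 14² * 19
Volume = pi * 196 * 19
Volume = pi * 3724
Volume = 11699.29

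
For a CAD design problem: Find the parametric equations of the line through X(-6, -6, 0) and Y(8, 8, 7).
Direction vector d = Y - X = (14, 14, 7)
x = -6 + 14t, y = -6 + 14t, z = 0 + 7t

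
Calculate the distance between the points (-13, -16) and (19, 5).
Using the distance formula: d = sqrt((x₂-x₁)² + (y₂-y₁)²)
dx = 19 - (-13) = 32
dy = 5 - (-16) = 21
d = sqrt(32² + 21²) = sqrt(1024 + 441) = sqrt(1465) = 38.28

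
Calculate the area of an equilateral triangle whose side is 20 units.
Area = (sqrt(3)/4) * s²
Area = (sqrt(3)/4) * 20²
Area = (sqrt(3)/4) * 400
Area = 173.21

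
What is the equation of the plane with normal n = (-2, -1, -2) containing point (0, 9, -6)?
d = n·P = (-2)(0) + (-1)(9) + (-2)(-6) = 3
Plane: -2x - y - 2z = 3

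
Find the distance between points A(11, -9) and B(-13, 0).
Using the distance formula: d = sqrt((x₂-x₁)² + (y₂-y₁)²)
dx = (-13) - 11 = -24
dy = 0 - (-9) = 9
d = sqrt((-24)² + 9²) = sqrt(576 + 81) = sqrt(657) = 25.63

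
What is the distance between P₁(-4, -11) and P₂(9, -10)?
Using the distance formula: d = sqrt((x₂-x₁)² + (y₂-y₁)²)
dx = 9 - (-4) = 13
dy = (-10) - (-11) = 1
d = sqrt(13² + 1²) = sqrt(169 + 1) = sqrt(170) = 13.04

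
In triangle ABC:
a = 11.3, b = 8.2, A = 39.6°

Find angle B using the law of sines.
sin(B)/b = sin(A)/a
sin(B) = b·sin(A)/a = 8.2·sin(39.6°)/11.3 = 0.462555
B = arcsin(0.462555) = 27.55°  (b ≤ a, so B ≤ A and the acute solution is unique)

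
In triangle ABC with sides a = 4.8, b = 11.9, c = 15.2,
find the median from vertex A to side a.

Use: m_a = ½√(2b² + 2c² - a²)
m_a = ½√(2·11.9² + 2·15.2² - 4.8²)
m_a = ½√(283.22 + 462.08 - 23.04) = ½√722.26 = 13.44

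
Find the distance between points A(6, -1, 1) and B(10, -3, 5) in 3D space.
d = √[(4)² + (-2)² + (4)²] = √36 = 6.0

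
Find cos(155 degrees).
cos(155 degrees) = -0.9063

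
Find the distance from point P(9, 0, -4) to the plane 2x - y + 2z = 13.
d = |2(9) + (-1)(0) + 2(-4) - (13)| / √(2² + (-1)² + 2²) = 3/√9 = 1.0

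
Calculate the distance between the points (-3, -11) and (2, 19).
Using the distance formula: d = sqrt((x₂-x₁)² + (y₂-y₁)²)
dx = 2 - (-3) = 5
dy = 19 - (-11) = 30
d = sqrt(5² + 30²) = sqrt(25 + 900) = sqrt(925) = 30.41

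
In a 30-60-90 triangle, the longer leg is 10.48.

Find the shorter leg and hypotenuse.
In a 30-60-90 triangle, sides are in ratio 1 : √3 : 2.
Long leg = short leg·√3  →  short leg = 10.48/√3 = 6.051
Hypotenuse = 2·(short leg) = 2·10.48/√3 = 12.1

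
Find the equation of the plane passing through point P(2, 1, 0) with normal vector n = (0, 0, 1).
d = n·P = (0)(2) + (0)(1) + (1)(0) = 0
Plane: z = 0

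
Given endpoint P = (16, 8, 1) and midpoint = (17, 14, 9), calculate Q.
Q = (2×17 - 16, 2×14 - 8, 2×9 - 1) = (18, 20, 17)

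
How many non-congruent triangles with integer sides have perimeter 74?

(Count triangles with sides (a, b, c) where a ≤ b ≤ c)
With a ≤ b ≤ c and a + b + c = 74, the triangle inequality a + b > c gives c < 74/2, so c ≤ 36.
Iterate a from 1 to ⌊p/3⌋ = 24; for each a, b ranges from a to ⌊(p−a)/2⌋ with c = p − a − b, keeping only c ≥ b.
Triples: (2, 36, 36), (3, 35, 36), (4, 34, 36), …
Count = 114 triangles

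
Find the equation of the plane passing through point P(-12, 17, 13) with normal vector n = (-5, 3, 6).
d = n·P = (-5)(-12) + (3)(17) + (6)(13) = 189
Plane: -5x + 3y + 6z = 189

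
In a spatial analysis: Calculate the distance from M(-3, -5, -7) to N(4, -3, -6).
d = √[(7)² + (2)² + (1)²] = √54 = 7.348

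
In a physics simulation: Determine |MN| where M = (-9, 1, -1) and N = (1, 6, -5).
d = √[(10)² + (5)² + (-4)²] = √141 = 11.87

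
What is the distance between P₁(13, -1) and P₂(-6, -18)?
Using the distance formula: d = sqrt((x₂-x₁)² + (y₂-y₁)²)
dx = (-6) - 13 = -19
dy = (-18) - (-1) = -17
d = sqrt((-19)² + (-17)²) = sqrt(361 + 289) = sqrt(650) = 25.50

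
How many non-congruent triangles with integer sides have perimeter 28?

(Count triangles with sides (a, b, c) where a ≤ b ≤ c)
With a ≤ b ≤ c and a + b + c = 28, the triangle inequality a + b > c gives c < 28/2, so c ≤ 13.
Iterate a from 1 to ⌊p/3⌋ = 9; for each a, b ranges from a to ⌊(p−a)/2⌋ with c = p − a − b, keeping only c ≥ b.
Triples: (2, 13, 13), (3, 12, 13), (4, 11, 13), …
Count = 16 triangles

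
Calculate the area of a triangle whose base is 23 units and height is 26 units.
Area = (1/2) * base * height
Area = (1/2) * 23 * 26
Area = 299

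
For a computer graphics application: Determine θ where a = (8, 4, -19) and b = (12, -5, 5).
a·b = -19, |a|² = 441, |b|² = 194
cos θ = -19/√85554 ≈ -0.06496
θ ≈ 93.72°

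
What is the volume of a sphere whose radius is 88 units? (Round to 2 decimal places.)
Volume = (4/3) * pi * r³
Volume = (4/3) * pi * 88³
Volume = (4/3) * pi * 681472
Volume = 2854543.24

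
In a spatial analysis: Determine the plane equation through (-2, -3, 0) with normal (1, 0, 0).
d = n·P = (1)(-2) + (0)(-3) + (0)(0) = -2
Plane: x = -2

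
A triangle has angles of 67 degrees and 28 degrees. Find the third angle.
Sum of angles in a triangle = 180 degrees
Third angle = 180 - 67 - 28
Third angle = 85 degrees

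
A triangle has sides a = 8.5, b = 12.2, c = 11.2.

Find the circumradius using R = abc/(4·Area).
s = (a+b+c)/2 = 15.95
Area = √(s(s-a)(s-b)(s-c)) = √(15.95·7.45·3.75·4.75) = 46.0067
R = abc/(4·Area) = (8.5·12.2·11.2)/(4·46.0067) = 1161.44/184.0268 = 6.311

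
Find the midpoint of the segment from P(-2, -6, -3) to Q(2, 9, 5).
Midpoint = ((-2+2)/2, (-6+9)/2, (-3+5)/2) = (0, 1.5, 1)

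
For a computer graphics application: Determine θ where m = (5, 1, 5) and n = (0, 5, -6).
m·n = -25, |m|² = 51, |n|² = 61
cos θ = -25/√3111 ≈ -0.4482
θ ≈ 116.6°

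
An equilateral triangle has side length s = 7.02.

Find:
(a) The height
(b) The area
(a) Height h = s·√3/2 = 7.02·√3/2 = 6.079
(b) Area = (√3/4)·s² = (√3/4)·7.02² = (√3/4)·49.2804 = 21.34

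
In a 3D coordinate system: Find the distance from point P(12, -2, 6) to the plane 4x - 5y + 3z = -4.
d = |4(12) + (-5)(-2) + 3(6) - (-4)| / √(4² + (-5)² + 3²) = 80/√50 = 11.31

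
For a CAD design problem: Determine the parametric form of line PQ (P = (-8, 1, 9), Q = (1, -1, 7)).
Direction vector d = Q - P = (9, -2, -2)
x = -8 + 9t, y = 1 - 2t, z = 9 - 2t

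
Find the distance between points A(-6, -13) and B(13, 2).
Using the distance formula: d = sqrt((x₂-x₁)² + (y₂-y₁)²)
dx = 13 - (-6) = 19
dy = 2 - (-13) = 15
d = sqrt(19² + 15²) = sqrt(361 + 225) = sqrt(586) = 24.21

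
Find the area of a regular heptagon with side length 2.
For a regular 7-gon with side length s = 2:
Apothem a = s / (2*tan(pi/7)) = 2 / (2*tan(pi/7)) ≈ 2.0765
Perimeter P = 7 * 2 = 14
Area = (1/2) * P * a = (1/2) * 14 * 2.0765 = 14.54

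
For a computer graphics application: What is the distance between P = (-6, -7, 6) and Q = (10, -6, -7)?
d = √[(16)² + (1)² + (-13)²] = √426 = 20.64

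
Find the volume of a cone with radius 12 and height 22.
Volume = (1/3) * pi * r² * h
Volume = (1/3) * pi * 12² * 22
Volume = (1/3) * pi * 144 * 22
Volume = (1/3) * pi * 3168
Volume = 3317.52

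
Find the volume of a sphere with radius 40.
Volume = (4/3) * pi * r³
Volume = (4/3) * pi * 40³
Volume = (4/3) * pi * 64000
Volume = 268082.57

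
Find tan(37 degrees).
tan(37 degrees) = 0.7536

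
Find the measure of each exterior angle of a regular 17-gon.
Exterior angle of a regular n-gon = 360/n
Exterior angle = 360/17
Exterior angle = 21.18 degrees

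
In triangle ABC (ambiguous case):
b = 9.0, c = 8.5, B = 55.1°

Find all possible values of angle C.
sin(C)/c = sin(B)/b  →  sin(C) = c·sin(B)/b = 8.5·sin(55.1°)/9.0 = 0.774588
C₁ = arcsin(0.774588) = 50.77°,  C₂ = 180° - C₁ = 129.23°
Check C₂: A = 180° - 55.1° - 129.23° = -4.33° ≤ 0, rejected
C = 50.77° (one solution)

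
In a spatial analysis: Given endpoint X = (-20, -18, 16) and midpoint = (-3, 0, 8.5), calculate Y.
Y = (2×(-3) - (-20), 2×0 - (-18), 2×8.5 - 16) = (14, 18, 1)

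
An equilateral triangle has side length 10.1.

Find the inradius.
For an equilateral triangle, r = s/(2√3) where s is the side.
r = 10.1/(2√3) = 10.1/3.464102 = 2.916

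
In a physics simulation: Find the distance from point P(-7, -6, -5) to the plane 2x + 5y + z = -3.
d = |2(-7) + 5(-6) + 1(-5) - (-3)| / √(2² + 5² + 1²) = 46/√30 = 8.398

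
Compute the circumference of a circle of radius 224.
Circumference = 2 * pi * r
Circumference = 2 * pi * 224
Circumference = 1407.43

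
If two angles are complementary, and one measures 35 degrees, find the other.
Complementary angles sum to 90 degrees.
Other angle = 90 - 35
Other angle = 55 degrees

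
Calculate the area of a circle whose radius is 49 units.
Area = pi * r²
Area = pi * 49²
Area = pi * 2401
Area = 7542.96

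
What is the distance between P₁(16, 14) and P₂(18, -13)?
Using the distance formula: d = sqrt((x₂-x₁)² + (y₂-y₁)²)
dx = 18 - 16 = 2
dy = (-13) - 14 = -27
d = sqrt(2² + (-27)²) = sqrt(4 + 729) = sqrt(733) = 27.07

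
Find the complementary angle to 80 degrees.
Complementary angles sum to 90 degrees.
Other angle = 90 - 80
Other angle = 10 degrees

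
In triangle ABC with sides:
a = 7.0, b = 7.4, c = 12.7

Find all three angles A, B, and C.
By the law of cosines:
cos(A) = (b² + c² - a²)/(2bc) = 0.888753  →  A = 27.28°
cos(B) = (a² + c² - b²)/(2ac) = 0.874747  →  B = 28.98°
cos(C) = (a² + b² - c²)/(2ab) = -0.555309  →  C = 123.7°
Check: A + B + C = 180.0° ✓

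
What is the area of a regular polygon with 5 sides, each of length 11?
For a regular 5-gon with side length s = 11:
Apothem a = s / (2*tan(pi/5)) = 11 / (2*tan(pi/5)) ≈ 7.5701
Perimeter P = 5 * 11 = 55
Area = (1/2) * P * a = (1/2) * 55 * 7.5701 = 208.18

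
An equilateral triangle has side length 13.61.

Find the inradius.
For an equilateral triangle, r = s/(2√3) where s is the side.
r = 13.61/(2√3) = 13.61/3.464102 = 3.929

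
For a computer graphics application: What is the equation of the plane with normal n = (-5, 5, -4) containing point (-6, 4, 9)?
d = n·P = (-5)(-6) + (5)(4) + (-4)(9) = 14
Plane: -5x + 5y - 4z = 14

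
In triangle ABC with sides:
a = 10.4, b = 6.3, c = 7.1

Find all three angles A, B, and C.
By the law of cosines:
cos(A) = (b² + c² - a²)/(2bc) = -0.201878  →  A = 101.6°
cos(B) = (a² + c² - b²)/(2ac) = 0.804984  →  B = 36.39°
cos(C) = (a² + b² - c²)/(2ab) = 0.743590  →  C = 41.96°
Check: A + B + C = 180.0° ✓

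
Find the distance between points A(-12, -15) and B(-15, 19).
Using the distance formula: d = sqrt((x₂-x₁)² + (y₂-y₁)²)
dx = (-15) - (-12) = -3
dy = 19 - (-15) = 34
d = sqrt((-3)² + 34²) = sqrt(9 + 1156) = sqrt(1165) = 34.13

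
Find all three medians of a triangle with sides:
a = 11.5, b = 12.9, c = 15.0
Using m_x = ½√(2y² + 2z² - x²):
m_a = ½√(2·12.9² + 2·15.0² - 11.5²) = ½√650.57 = 12.75
m_b = ½√(2·11.5² + 2·15.0² - 12.9²) = ½√548.09 = 11.71
m_c = ½√(2·11.5² + 2·12.9² - 15.0²) = ½√372.32 = 9.648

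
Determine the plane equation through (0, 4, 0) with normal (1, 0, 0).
d = n·P = (1)(0) + (0)(4) + (0)(0) = 0
Plane: x = 0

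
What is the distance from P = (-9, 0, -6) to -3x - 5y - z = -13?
d = |(-3)(-9) + (-5)(0) + (-1)(-6) - (-13)| / √((-3)² + (-5)² + (-1)²) = 46/√35 = 7.775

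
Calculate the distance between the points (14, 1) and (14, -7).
Using the distance formula: d = sqrt((x₂-x₁)² + (y₂-y₁)²)
dx = 14 - 14 = 0
dy = (-7) - 1 = -8
d = sqrt(0² + (-8)²) = sqrt(0 + 64) = sqrt(64) = 8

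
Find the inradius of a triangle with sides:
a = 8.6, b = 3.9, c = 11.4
s = (a+b+c)/2 = (8.6+3.9+11.4)/2 = 11.95
Area = √(s(s-a)(s-b)(s-c)) = √(11.95·3.35·8.05·0.55) = 13.3133
r = Area/s = 13.3133/11.95 = 1.114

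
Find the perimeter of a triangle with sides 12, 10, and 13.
Perimeter = sum of all sides
Perimeter = 12 + 10 + 13
Perimeter = 35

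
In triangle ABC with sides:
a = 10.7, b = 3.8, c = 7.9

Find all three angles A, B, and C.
By the law of cosines:
cos(A) = (b² + c² - a²)/(2bc) = -0.626915  →  A = 128.8°
cos(B) = (a² + c² - b²)/(2ac) = 0.960961  →  B = 16.06°
cos(C) = (a² + b² - c²)/(2ab) = 0.818003  →  C = 35.11°
Check: A + B + C = 180.0° ✓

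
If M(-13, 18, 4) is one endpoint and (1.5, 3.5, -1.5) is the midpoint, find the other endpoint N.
N = (2×1.5 - (-13), 2×3.5 - 18, 2×(-1.5) - 4) = (16, -11, -7)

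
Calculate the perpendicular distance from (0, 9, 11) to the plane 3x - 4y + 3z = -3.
d = |3(0) + (-4)(9) + 3(11) - (-3)| / √(3² + (-4)² + 3²) = 0/√34 = 0.0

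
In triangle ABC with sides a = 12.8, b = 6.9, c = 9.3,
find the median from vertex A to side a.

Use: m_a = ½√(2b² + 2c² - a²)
m_a = ½√(2·6.9² + 2·9.3² - 12.8²)
m_a = ½√(95.22 + 172.98 - 163.84) = ½√104.36 = 5.108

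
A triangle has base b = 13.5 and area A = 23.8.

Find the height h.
A = ½bh  →  h = 2A/b
h = 2·23.8/13.5 = 3.526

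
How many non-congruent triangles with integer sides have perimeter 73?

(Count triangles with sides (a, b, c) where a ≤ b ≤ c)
With a ≤ b ≤ c and a + b + c = 73, the triangle inequality a + b > c gives c < 73/2, so c ≤ 36.
Iterate a from 1 to ⌊p/3⌋ = 24; for each a, b ranges from a to ⌊(p−a)/2⌋ with c = p − a − b, keeping only c ≥ b.
Triples: (1, 36, 36), (2, 35, 36), (3, 34, 36), …
Count = 120 triangles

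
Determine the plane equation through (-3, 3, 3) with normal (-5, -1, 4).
d = n·P = (-5)(-3) + (-1)(3) + (4)(3) = 24
Plane: -5x - y + 4z = 24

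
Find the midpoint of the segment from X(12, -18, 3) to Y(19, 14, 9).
Midpoint = ((12+19)/2, (-18+14)/2, (3+9)/2) = (15.5, -2, 6)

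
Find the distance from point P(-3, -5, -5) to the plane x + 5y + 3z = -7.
d = |1(-3) + 5(-5) + 3(-5) - (-7)| / √(1² + 5² + 3²) = 36/√35 = 6.085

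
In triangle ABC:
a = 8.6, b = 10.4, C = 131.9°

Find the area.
Using A = ½ab·sin(C):
A = ½·8.6·10.4·sin(131.9°) = ½·89.44·0.744312 = 33.29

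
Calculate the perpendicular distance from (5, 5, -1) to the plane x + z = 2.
d = |1(5) + 0(5) + 1(-1) - (2)| / √(1² + 0² + 1²) = 2/√2 = 1.414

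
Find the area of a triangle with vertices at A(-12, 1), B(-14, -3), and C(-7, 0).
Using the coordinate formula: Area = (1/2)|x₁(y₂-y₃) + x₂(y₃-y₁) + x₃(y₁-y₂)|
Area = (1/2)|(-12)((-3)-0) + (-14)(0-1) + (-7)(1-(-3))|
Area = (1/2)|(-12)*(-3) + (-14)*(-1) + (-7)*4|
Area = (1/2)|36 + 14 + (-28)|
Area = (1/2)*22 = 11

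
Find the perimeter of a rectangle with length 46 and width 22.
Perimeter = 2 * (length + width)
Perimeter = 2 * (46 + 22)
Perimeter = 2 * 68
Perimeter = 136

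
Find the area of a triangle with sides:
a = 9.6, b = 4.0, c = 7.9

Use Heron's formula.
s = (a+b+c)/2 = (9.6+4.0+7.9)/2 = 10.75
A = √(s(s-a)(s-b)(s-c)) = √(10.75·1.15·6.75·2.85)
A = √237.824 = 15.42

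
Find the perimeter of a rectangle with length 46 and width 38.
Perimeter = 2 * (length + width)
Perimeter = 2 * (46 + 38)
Perimeter = 2 * 84
Perimeter = 168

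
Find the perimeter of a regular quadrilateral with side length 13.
Perimeter = number of sides * side length
Perimeter = 4 * 13
Perimeter = 52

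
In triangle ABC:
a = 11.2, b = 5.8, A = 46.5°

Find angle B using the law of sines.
sin(B)/b = sin(A)/a
sin(B) = b·sin(A)/a = 5.8·sin(46.5°)/11.2 = 0.375640
B = arcsin(0.375640) = 22.06°  (b ≤ a, so B ≤ A and the acute solution is unique)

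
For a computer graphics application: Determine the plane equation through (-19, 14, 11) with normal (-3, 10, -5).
d = n·P = (-3)(-19) + (10)(14) + (-5)(11) = 142
Plane: -3x + 10y - 5z = 142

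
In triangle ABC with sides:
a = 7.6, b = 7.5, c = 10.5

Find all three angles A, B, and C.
By the law of cosines:
cos(A) = (b² + c² - a²)/(2bc) = 0.690413  →  A = 46.34°
cos(B) = (a² + c² - b²)/(2ac) = 0.700251  →  B = 45.55°
cos(C) = (a² + b² - c²)/(2ab) = 0.032982  →  C = 88.11°
Check: A + B + C = 180.0° ✓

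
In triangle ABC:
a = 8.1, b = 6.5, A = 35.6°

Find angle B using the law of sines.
sin(B)/b = sin(A)/a
sin(B) = b·sin(A)/a = 6.5·sin(35.6°)/8.1 = 0.467136
B = arcsin(0.467136) = 27.85°  (b ≤ a, so B ≤ A and the acute solution is unique)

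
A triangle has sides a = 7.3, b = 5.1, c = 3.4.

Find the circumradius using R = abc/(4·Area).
s = (a+b+c)/2 = 7.9
Area = √(s(s-a)(s-b)(s-c)) = √(7.9·0.6·2.8·4.5) = 7.72813
R = abc/(4·Area) = (7.3·5.1·3.4)/(4·7.72813) = 126.582/30.91252 = 4.095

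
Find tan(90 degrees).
tan(90 degrees) = undefined
Decimal approximation: undefined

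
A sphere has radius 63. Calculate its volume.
Volume = (4/3) * pi * r³
Volume = (4/3) * pi * 63³
Volume = (4/3) * pi * 250047
Volume = 1047394.42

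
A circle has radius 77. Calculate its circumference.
Circumference = 2 * pi * r
Circumference = 2 * pi * 77
Circumference = 483.81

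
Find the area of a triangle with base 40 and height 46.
Area = (1/2) * base * height
Area = (1/2) * 40 * 46
Area = 920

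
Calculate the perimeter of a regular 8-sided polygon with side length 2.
Perimeter = number of sides * side length
Perimeter = 8 * 2
Perimeter = 16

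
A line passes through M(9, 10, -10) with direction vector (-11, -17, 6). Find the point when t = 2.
P(2) = (9 + (-11)(2), 10 + (-17)(2), -10 + 6(2)) = (-13, -24, 2)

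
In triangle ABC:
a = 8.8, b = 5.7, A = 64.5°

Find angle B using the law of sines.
sin(B)/b = sin(A)/a
sin(B) = b·sin(A)/a = 5.7·sin(64.5°)/8.8 = 0.584629
B = arcsin(0.584629) = 35.78°  (b ≤ a, so B ≤ A and the acute solution is unique)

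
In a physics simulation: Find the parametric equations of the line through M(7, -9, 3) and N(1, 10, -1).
Direction vector d = N - M = (-6, 19, -4)
x = 7 - 6t, y = -9 + 19t, z = 3 - 4t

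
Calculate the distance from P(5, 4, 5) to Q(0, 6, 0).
d = √[(-5)² + (2)² + (-5)²] = √54 = 7.348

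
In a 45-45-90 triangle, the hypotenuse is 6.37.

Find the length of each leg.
In a 45-45-90 triangle, hypotenuse = leg·√2  →  leg = hypotenuse/√2
leg = 6.37/√2 = 4.504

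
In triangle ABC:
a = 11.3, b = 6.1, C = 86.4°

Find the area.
Using A = ½ab·sin(C):
A = ½·11.3·6.1·sin(86.4°) = ½·68.93·0.998027 = 34.4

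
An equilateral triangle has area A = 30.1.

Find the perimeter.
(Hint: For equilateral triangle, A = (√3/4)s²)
A = (√3/4)s²  →  s² = 4A/√3 = 4·30.1/√3 = 69.513
s = 8.33744
Perimeter = 3s = 25.01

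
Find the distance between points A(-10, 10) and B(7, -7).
Using the distance formula: d = sqrt((x₂-x₁)² + (y₂-y₁)²)
dx = 7 - (-10) = 17
dy = (-7) - 10 = -17
d = sqrt(17² + (-17)²) = sqrt(289 + 289) = sqrt(578) = 24.04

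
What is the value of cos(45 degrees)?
cos(45 degrees) = sqrt(2)/2
Decimal approximation: 0.7071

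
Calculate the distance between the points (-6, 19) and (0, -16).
Using the distance formula: d = sqrt((x₂-x₁)² + (y₂-y₁)²)
dx = 0 - (-6) = 6
dy = (-16) - 19 = -35
d = sqrt(6² + (-35)²) = sqrt(36 + 1225) = sqrt(1261) = 35.51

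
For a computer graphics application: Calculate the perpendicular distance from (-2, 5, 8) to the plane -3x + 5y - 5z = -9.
d = |(-3)(-2) + 5(5) + (-5)(8) - (-9)| / √((-3)² + 5² + (-5)²) = 0/√59 = 0.0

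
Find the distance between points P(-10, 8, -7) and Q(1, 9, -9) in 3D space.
d = √[(11)² + (1)² + (-2)²] = √126 = 11.22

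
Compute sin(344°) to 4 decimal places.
sin(344 degrees) = -0.2756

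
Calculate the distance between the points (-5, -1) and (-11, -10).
Using the distance formula: d = sqrt((x₂-x₁)² + (y₂-y₁)²)
dx = (-11) - (-5) = -6
dy = (-10) - (-1) = -9
d = sqrt((-6)² + (-9)²) = sqrt(36 + 81) = sqrt(117) = 10.82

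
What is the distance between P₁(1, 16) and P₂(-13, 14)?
Using the distance formula: d = sqrt((x₂-x₁)² + (y₂-y₁)²)
dx = (-13) - 1 = -14
dy = 14 - 16 = -2
d = sqrt((-14)² + (-2)²) = sqrt(196 + 4) = sqrt(200) = 14.14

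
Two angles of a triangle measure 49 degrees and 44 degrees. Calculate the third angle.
Sum of angles in a triangle = 180 degrees
Third angle = 180 - 49 - 44
Third angle = 87 degrees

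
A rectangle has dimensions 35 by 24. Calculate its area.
Area = length * width
Area = 35 * 24
Area = 840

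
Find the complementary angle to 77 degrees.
Complementary angles sum to 90 degrees.
Other angle = 90 - 77
Other angle = 13 degrees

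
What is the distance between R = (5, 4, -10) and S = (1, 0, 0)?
d = √[(-4)² + (-4)² + (10)²] = √132 = 11.49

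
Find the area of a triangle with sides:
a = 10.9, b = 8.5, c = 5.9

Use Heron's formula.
s = (a+b+c)/2 = (10.9+8.5+5.9)/2 = 12.65
A = √(s(s-a)(s-b)(s-c)) = √(12.65·1.75·4.15·6.75)
A = √620.127 = 24.9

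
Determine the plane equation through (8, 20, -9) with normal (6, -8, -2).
d = n·P = (6)(8) + (-8)(20) + (-2)(-9) = -94
Plane: 6x - 8y - 2z = -94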